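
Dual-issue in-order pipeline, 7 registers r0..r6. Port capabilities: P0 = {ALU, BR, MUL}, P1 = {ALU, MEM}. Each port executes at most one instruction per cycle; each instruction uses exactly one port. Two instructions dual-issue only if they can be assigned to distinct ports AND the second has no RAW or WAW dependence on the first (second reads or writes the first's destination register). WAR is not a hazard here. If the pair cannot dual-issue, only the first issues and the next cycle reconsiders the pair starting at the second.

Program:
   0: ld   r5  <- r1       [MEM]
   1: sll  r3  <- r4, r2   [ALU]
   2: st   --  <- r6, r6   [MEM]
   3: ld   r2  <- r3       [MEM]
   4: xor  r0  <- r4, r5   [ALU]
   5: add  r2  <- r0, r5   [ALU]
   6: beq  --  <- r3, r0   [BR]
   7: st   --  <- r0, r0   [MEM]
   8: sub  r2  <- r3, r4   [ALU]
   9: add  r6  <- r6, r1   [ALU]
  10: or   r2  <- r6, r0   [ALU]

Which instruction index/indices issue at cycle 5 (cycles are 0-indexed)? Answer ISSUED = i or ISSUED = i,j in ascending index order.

ISSUED = 9

  cy0 -> i0/i1 (ld.MEM/sll.ALU) pair
  cy1 -> i2 (st.MEM) no-port MEM/MEM
  cy2 -> i3/i4 (ld.MEM/xor.ALU) pair
  cy3 -> i5/i6 (add.ALU/beq.BR) pair
  cy4 -> i7/i8 (st.MEM/sub.ALU) pair
  cy5 -> i9 (add.ALU) RAW r6
  cy6 -> i10 (or.ALU) tail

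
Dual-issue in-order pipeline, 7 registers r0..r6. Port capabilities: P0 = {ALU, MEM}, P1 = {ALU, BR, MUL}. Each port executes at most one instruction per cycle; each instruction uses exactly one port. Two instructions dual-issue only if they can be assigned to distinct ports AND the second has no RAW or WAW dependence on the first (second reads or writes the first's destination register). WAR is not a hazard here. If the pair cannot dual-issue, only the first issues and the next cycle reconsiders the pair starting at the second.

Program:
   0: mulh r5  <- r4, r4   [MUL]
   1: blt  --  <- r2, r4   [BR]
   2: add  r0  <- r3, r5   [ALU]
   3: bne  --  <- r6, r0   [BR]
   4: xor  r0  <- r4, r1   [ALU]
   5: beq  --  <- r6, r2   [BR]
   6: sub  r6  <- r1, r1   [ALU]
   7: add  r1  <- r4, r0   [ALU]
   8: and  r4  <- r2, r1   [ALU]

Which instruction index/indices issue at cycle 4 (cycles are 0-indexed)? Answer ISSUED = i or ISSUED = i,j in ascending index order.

ISSUED = 7

t=0 i0:mulh ; no-port MUL/BR
t=1 i1/i2:blt/add ; dual
t=2 i3/i4:bne/xor ; dual
t=3 i5/i6:beq/sub ; dual
t=4 i7:add ; RAW r1
t=5 i8:and ; tail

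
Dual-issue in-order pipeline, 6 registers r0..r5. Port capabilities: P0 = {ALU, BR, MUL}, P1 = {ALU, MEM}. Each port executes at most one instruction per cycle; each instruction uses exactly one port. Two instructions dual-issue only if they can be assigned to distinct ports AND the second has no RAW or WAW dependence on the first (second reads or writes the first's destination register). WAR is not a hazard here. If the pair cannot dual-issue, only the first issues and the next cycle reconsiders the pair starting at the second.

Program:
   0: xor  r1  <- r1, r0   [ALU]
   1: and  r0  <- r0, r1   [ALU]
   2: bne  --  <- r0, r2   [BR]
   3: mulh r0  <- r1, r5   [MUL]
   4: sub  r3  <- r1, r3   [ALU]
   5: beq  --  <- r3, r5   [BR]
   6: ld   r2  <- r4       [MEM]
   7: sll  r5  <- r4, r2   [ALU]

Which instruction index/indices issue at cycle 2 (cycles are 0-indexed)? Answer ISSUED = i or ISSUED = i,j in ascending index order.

t=0 i0:xor ; RAW r1
t=1 i1:and ; RAW r0
t=2 i2:bne ; no-port BR/MUL
t=3 i3&i4:mulh/sub ; 2-wide
t=4 i5&i6:beq/ld ; 2-wide
t=5 i7:sll ; tail

ISSUED = 2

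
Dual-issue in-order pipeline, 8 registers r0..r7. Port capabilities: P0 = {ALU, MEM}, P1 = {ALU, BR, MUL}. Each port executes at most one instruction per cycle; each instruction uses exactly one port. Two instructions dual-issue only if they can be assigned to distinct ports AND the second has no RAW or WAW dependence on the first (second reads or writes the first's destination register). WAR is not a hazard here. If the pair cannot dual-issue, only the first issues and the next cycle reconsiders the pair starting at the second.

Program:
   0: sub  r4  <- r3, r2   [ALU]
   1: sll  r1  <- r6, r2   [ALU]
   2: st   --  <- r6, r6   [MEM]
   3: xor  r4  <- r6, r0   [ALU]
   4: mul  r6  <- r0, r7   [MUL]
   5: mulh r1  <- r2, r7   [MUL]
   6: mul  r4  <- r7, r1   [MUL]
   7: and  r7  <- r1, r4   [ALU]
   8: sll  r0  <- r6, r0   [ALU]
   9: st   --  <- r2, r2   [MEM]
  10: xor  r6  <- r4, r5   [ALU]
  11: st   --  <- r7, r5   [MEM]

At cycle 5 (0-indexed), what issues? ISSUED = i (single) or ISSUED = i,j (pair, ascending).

[0] i0+i1  sub/sll  -- 2-wide
[1] i2+i3  st/xor  -- 2-wide
[2] i4  mul  -- no-port MUL/MUL
[3] i5  mulh  -- no-port MUL/MUL
[4] i6  mul  -- RAW r4
[5] i7+i8  and/sll  -- 2-wide
[6] i9+i10  st/xor  -- 2-wide
[7] i11  st  -- tail

ISSUED = 7,8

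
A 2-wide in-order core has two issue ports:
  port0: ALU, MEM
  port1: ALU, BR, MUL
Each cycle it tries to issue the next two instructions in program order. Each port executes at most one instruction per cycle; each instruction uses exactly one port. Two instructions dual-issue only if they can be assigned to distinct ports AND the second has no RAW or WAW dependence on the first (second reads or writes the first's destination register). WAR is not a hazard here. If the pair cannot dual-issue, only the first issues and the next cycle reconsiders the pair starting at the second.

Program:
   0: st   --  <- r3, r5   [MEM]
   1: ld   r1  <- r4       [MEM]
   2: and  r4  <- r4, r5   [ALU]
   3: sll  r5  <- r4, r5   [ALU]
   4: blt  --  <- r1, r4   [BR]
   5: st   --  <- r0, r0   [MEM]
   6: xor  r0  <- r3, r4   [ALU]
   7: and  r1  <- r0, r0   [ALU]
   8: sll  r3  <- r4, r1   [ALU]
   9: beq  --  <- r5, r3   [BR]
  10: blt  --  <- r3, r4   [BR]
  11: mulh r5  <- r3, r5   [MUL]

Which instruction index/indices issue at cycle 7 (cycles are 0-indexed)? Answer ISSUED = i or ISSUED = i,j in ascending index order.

[0] i0  st.MEM  -- no-port MEM/MEM
[1] i1/i2  ld.MEM;and.ALU  -- dual
[2] i3/i4  sll.ALU;blt.BR  -- dual
[3] i5/i6  st.MEM;xor.ALU  -- dual
[4] i7  and.ALU  -- RAW r1
[5] i8  sll.ALU  -- RAW r3
[6] i9  beq.BR  -- no-port BR/BR
[7] i10  blt.BR  -- no-port BR/MUL
[8] i11  mulh.MUL  -- tail

ISSUED = 10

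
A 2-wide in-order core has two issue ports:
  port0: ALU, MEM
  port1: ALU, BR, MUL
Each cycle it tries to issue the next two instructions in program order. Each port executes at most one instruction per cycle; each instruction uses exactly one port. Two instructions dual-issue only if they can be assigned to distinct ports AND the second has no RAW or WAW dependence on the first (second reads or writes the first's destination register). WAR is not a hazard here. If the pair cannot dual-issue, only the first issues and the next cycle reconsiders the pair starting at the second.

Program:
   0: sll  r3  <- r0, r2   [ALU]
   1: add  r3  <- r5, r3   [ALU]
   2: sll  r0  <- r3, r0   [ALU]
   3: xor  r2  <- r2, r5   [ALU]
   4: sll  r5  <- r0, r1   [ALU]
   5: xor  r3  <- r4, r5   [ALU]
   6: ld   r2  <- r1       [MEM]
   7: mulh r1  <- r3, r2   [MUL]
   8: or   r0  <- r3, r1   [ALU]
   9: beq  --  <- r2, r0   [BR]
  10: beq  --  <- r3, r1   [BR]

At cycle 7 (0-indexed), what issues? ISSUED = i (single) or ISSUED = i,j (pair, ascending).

ISSUED = 9

c0: i0 sll.ALU  RAW+WAW r3
c1: i1 add.ALU  RAW r3
c2: i2+i3 sll.ALU xor.ALU  pair
c3: i4 sll.ALU  RAW r5
c4: i5+i6 xor.ALU ld.MEM  pair
c5: i7 mulh.MUL  RAW r1
c6: i8 or.ALU  RAW r0
c7: i9 beq.BR  no-port BR/BR
c8: i10 beq.BR  tail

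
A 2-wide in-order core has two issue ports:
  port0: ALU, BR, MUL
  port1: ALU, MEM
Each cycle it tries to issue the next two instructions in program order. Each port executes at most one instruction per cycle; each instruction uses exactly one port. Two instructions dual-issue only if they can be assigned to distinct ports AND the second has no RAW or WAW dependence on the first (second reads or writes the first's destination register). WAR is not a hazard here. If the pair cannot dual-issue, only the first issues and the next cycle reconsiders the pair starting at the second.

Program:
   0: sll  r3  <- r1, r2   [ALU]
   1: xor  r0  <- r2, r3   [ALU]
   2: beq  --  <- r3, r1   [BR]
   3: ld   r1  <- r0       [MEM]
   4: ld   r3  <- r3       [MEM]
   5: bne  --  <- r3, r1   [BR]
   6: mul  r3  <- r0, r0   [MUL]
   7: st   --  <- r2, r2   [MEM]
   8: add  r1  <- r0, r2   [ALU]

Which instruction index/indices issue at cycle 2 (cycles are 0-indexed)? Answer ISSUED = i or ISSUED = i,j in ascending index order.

0. sll.ALU @i0  | RAW r3
1. xor.ALU/beq.BR @i1&i2  | 2-wide
2. ld.MEM @i3  | no-port MEM/MEM
3. ld.MEM @i4  | RAW r3
4. bne.BR @i5  | no-port BR/MUL
5. mul.MUL/st.MEM @i6&i7  | 2-wide
6. add.ALU @i8  | tail

ISSUED = 3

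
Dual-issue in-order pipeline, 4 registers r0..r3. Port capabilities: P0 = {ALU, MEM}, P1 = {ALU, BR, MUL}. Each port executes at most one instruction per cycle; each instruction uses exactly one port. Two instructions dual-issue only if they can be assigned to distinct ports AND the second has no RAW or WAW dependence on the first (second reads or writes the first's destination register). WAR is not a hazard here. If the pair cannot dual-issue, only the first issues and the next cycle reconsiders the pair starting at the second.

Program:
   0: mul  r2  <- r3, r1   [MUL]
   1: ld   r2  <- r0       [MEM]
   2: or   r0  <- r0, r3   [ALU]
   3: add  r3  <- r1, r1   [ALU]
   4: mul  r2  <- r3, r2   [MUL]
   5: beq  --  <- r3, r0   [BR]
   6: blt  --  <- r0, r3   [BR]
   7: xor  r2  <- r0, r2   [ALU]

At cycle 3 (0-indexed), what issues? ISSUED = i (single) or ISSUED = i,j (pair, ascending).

0. mul @i0  | WAW r2
1. ld;or @i1+i2  | pair
2. add @i3  | RAW r3
3. mul @i4  | no-port MUL/BR
4. beq @i5  | no-port BR/BR
5. blt;xor @i6+i7  | pair

ISSUED = 4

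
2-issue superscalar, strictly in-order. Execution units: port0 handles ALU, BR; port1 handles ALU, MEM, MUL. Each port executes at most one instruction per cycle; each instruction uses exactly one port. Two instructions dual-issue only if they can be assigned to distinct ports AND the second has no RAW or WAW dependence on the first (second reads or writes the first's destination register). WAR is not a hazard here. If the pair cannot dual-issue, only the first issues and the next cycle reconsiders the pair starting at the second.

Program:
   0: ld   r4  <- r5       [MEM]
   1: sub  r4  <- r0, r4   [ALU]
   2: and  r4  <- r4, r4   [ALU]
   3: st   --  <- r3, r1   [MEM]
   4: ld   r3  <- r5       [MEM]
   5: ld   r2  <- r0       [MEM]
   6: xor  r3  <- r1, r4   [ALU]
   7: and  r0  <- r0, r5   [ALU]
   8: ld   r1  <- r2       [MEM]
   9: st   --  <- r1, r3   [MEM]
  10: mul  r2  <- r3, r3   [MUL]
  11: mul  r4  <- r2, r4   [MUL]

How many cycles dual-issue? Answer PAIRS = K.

  cy0 -> i0 (ld.MEM) RAW+WAW r4
  cy1 -> i1 (sub.ALU) RAW+WAW r4
  cy2 -> i2+i3 (and.ALU+st.MEM) pair
  cy3 -> i4 (ld.MEM) no-port MEM/MEM
  cy4 -> i5+i6 (ld.MEM+xor.ALU) pair
  cy5 -> i7+i8 (and.ALU+ld.MEM) pair
  cy6 -> i9 (st.MEM) no-port MEM/MUL
  cy7 -> i10 (mul.MUL) no-port MUL/MUL
  cy8 -> i11 (mul.MUL) tail

PAIRS = 3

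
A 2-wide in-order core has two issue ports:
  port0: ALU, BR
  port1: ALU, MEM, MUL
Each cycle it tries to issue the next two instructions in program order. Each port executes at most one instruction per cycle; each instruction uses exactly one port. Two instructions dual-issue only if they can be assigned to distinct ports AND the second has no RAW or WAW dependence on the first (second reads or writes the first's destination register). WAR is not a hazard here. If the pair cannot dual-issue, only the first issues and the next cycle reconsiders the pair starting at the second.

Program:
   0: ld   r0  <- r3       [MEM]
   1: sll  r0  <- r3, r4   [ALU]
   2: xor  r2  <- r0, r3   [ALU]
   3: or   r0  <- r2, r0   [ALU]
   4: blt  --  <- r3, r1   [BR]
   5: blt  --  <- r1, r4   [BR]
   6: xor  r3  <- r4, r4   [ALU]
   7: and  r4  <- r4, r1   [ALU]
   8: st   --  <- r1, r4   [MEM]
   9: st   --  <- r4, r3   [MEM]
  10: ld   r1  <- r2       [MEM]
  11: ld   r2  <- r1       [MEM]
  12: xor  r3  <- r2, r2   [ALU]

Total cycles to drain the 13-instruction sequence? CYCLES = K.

CYCLES = 11

  cy0 -> i0 (ld.MEM) WAW r0
  cy1 -> i1 (sll.ALU) RAW r0
  cy2 -> i2 (xor.ALU) RAW r2
  cy3 -> i3,i4 (or.ALU/blt.BR) 2-wide
  cy4 -> i5,i6 (blt.BR/xor.ALU) 2-wide
  cy5 -> i7 (and.ALU) RAW r4
  cy6 -> i8 (st.MEM) no-port MEM/MEM
  cy7 -> i9 (st.MEM) no-port MEM/MEM
  cy8 -> i10 (ld.MEM) no-port MEM/MEM
  cy9 -> i11 (ld.MEM) RAW r2
  cy10 -> i12 (xor.ALU) tail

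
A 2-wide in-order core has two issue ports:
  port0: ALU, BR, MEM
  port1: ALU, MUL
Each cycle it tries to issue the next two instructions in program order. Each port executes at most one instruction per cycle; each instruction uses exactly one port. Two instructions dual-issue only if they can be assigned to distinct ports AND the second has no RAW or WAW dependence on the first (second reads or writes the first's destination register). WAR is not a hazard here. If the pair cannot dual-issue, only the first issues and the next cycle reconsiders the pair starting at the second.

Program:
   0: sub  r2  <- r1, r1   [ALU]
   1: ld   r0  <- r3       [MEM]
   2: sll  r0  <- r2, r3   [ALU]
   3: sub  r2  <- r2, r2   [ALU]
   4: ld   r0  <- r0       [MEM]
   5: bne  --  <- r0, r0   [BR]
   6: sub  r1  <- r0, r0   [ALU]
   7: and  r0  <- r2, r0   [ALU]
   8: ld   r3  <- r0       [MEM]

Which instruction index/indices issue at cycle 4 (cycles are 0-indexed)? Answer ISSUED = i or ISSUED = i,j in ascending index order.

ISSUED = 7

0. sub.ALU+ld.MEM @i0/i1  | dual
1. sll.ALU+sub.ALU @i2/i3  | dual
2. ld.MEM @i4  | no-port MEM/BR
3. bne.BR+sub.ALU @i5/i6  | dual
4. and.ALU @i7  | RAW r0
5. ld.MEM @i8  | tail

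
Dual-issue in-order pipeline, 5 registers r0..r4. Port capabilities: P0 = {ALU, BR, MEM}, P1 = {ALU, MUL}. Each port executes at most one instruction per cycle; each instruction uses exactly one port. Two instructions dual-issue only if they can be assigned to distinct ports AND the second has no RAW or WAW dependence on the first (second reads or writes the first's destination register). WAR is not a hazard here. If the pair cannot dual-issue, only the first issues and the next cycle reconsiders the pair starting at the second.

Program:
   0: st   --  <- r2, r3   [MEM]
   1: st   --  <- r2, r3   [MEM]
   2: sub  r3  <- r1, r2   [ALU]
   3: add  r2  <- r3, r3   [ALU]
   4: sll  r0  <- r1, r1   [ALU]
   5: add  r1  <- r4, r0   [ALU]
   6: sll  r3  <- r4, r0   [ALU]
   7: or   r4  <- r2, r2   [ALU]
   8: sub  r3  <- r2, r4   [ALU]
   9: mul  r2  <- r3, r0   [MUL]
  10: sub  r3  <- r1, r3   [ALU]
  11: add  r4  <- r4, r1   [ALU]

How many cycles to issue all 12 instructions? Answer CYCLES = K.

0. st.MEM @i0  | no-port MEM/MEM
1. st.MEM;sub.ALU @i1,i2  | dual
2. add.ALU;sll.ALU @i3,i4  | dual
3. add.ALU;sll.ALU @i5,i6  | dual
4. or.ALU @i7  | RAW r4
5. sub.ALU @i8  | RAW r3
6. mul.MUL;sub.ALU @i9,i10  | dual
7. add.ALU @i11  | tail

CYCLES = 8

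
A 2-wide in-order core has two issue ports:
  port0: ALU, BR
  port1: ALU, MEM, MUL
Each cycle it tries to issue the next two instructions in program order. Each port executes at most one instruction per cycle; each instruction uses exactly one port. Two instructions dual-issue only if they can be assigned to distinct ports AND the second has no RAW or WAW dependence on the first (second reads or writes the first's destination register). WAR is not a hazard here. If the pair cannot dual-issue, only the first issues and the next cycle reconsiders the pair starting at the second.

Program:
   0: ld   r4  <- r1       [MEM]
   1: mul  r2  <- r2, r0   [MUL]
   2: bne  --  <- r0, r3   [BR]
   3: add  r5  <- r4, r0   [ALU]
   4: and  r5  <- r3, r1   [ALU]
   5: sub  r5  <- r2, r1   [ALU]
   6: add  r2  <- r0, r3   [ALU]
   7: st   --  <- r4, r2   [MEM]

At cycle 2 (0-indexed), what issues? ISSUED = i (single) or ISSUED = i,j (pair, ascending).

t=0 i0:ld ; no-port MEM/MUL
t=1 i1,i2:mul+bne ; dual
t=2 i3:add ; WAW r5
t=3 i4:and ; WAW r5
t=4 i5,i6:sub+add ; dual
t=5 i7:st ; tail

ISSUED = 3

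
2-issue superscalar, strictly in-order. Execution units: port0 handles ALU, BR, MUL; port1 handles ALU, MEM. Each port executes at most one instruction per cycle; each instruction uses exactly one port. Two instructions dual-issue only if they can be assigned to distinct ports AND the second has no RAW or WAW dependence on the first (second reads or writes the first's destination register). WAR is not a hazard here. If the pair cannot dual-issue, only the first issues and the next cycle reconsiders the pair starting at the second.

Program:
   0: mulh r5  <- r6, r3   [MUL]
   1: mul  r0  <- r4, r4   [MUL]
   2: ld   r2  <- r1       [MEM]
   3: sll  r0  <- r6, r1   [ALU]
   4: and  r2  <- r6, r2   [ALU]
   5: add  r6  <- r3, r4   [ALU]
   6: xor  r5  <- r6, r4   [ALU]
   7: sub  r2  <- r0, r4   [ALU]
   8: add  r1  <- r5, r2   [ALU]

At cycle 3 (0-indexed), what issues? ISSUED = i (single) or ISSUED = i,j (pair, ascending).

0. mulh.MUL @i0  | no-port MUL/MUL
1. mul.MUL ld.MEM @i1&i2  | pair
2. sll.ALU and.ALU @i3&i4  | pair
3. add.ALU @i5  | RAW r6
4. xor.ALU sub.ALU @i6&i7  | pair
5. add.ALU @i8  | tail

ISSUED = 5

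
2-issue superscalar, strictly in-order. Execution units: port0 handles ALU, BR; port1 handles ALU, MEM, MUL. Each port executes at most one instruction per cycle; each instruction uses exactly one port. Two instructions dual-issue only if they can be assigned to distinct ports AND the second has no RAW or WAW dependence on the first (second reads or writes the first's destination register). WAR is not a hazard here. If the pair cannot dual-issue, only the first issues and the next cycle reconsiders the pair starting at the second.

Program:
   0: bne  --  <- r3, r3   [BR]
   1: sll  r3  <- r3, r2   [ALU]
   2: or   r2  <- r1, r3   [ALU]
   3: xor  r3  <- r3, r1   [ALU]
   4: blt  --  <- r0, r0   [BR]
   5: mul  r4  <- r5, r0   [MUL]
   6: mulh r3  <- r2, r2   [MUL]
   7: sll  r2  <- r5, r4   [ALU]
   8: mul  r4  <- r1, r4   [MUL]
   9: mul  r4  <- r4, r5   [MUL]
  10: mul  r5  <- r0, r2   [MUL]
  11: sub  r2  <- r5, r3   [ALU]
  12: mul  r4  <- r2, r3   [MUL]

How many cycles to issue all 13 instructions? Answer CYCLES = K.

c0: i0/i1 bne/sll  2-wide
c1: i2/i3 or/xor  2-wide
c2: i4/i5 blt/mul  2-wide
c3: i6/i7 mulh/sll  2-wide
c4: i8 mul  no-port MUL/MUL
c5: i9 mul  no-port MUL/MUL
c6: i10 mul  RAW r5
c7: i11 sub  RAW r2
c8: i12 mul  tail

CYCLES = 9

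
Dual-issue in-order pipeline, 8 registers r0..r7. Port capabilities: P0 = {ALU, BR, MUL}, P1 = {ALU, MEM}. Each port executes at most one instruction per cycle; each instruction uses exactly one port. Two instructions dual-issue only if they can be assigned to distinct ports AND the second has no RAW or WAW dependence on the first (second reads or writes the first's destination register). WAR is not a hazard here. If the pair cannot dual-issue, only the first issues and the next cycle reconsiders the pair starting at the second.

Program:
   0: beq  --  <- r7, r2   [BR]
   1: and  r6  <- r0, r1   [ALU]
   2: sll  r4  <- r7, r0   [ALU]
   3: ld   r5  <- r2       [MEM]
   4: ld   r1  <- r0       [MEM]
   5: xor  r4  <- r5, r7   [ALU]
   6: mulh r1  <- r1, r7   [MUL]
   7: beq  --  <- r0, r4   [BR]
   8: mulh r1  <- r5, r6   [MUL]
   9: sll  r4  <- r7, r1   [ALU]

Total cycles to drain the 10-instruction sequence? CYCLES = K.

[0] i0+i1  beq.BR;and.ALU  -- pair
[1] i2+i3  sll.ALU;ld.MEM  -- pair
[2] i4+i5  ld.MEM;xor.ALU  -- pair
[3] i6  mulh.MUL  -- no-port MUL/BR
[4] i7  beq.BR  -- no-port BR/MUL
[5] i8  mulh.MUL  -- RAW r1
[6] i9  sll.ALU  -- tail

CYCLES = 7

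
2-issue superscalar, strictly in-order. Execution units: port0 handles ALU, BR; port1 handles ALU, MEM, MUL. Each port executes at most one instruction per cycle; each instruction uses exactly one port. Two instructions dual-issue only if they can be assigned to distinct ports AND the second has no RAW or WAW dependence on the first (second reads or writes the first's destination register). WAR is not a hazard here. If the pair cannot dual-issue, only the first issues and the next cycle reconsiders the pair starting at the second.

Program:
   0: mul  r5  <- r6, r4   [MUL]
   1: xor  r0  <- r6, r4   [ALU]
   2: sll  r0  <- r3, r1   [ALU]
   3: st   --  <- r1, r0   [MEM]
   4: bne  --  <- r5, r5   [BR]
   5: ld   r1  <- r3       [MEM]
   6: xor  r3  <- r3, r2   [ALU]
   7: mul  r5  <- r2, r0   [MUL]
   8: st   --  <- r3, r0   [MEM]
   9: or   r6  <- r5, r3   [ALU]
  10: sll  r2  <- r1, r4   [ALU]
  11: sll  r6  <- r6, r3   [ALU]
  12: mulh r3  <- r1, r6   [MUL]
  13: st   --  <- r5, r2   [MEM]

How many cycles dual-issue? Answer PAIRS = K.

0. mul+xor @i0/i1  | dual
1. sll @i2  | RAW r0
2. st+bne @i3/i4  | dual
3. ld+xor @i5/i6  | dual
4. mul @i7  | no-port MUL/MEM
5. st+or @i8/i9  | dual
6. sll+sll @i10/i11  | dual
7. mulh @i12  | no-port MUL/MEM
8. st @i13  | tail

PAIRS = 5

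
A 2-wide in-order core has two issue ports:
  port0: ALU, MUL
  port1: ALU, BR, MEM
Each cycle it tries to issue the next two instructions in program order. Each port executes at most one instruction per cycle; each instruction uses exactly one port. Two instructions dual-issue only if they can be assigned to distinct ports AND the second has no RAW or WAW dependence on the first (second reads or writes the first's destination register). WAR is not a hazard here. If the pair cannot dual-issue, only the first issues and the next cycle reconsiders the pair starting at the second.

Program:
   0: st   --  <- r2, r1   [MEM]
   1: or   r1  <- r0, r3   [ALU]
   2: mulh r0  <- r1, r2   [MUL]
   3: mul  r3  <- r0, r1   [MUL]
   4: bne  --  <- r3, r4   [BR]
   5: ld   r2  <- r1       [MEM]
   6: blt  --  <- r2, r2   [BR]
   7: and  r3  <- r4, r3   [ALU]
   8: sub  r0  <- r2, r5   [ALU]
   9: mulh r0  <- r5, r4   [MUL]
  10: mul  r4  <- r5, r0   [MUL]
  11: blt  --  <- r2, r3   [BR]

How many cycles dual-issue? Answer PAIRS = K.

PAIRS = 3

c0: i0/i1 st;or  2-wide
c1: i2 mulh  no-port MUL/MUL
c2: i3 mul  RAW r3
c3: i4 bne  no-port BR/MEM
c4: i5 ld  no-port MEM/BR
c5: i6/i7 blt;and  2-wide
c6: i8 sub  WAW r0
c7: i9 mulh  no-port MUL/MUL
c8: i10/i11 mul;blt  2-wide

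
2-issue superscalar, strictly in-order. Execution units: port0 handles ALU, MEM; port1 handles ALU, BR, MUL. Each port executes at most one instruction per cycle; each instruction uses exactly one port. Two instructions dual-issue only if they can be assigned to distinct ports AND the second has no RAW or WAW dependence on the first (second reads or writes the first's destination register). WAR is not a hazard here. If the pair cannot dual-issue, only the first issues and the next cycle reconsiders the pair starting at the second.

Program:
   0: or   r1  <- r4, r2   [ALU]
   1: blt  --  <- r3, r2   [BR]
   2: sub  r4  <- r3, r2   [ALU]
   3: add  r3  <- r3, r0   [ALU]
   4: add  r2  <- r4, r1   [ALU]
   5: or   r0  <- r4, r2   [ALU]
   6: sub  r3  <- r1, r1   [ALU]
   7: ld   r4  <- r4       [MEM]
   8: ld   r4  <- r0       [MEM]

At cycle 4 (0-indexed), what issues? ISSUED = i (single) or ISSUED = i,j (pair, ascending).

ISSUED = 7

  cy0 -> i0/i1 (or;blt) dual
  cy1 -> i2/i3 (sub;add) dual
  cy2 -> i4 (add) RAW r2
  cy3 -> i5/i6 (or;sub) dual
  cy4 -> i7 (ld) no-port MEM/MEM
  cy5 -> i8 (ld) tail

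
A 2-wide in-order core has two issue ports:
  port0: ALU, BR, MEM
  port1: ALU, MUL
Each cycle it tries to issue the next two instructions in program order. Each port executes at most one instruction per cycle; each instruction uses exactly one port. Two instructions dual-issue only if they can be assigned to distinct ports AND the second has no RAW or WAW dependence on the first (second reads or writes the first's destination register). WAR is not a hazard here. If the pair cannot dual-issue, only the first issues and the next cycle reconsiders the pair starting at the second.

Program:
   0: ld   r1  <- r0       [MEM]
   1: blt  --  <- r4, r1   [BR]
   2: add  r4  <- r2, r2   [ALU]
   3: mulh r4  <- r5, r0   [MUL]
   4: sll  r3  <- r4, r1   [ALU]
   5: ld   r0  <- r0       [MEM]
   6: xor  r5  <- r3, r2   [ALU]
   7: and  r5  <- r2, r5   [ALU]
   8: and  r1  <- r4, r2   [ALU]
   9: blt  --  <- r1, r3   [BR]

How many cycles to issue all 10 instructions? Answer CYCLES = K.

CYCLES = 7

c0: i0 ld  no-port MEM/BR
c1: i1&i2 blt add  2-wide
c2: i3 mulh  RAW r4
c3: i4&i5 sll ld  2-wide
c4: i6 xor  RAW+WAW r5
c5: i7&i8 and and  2-wide
c6: i9 blt  tail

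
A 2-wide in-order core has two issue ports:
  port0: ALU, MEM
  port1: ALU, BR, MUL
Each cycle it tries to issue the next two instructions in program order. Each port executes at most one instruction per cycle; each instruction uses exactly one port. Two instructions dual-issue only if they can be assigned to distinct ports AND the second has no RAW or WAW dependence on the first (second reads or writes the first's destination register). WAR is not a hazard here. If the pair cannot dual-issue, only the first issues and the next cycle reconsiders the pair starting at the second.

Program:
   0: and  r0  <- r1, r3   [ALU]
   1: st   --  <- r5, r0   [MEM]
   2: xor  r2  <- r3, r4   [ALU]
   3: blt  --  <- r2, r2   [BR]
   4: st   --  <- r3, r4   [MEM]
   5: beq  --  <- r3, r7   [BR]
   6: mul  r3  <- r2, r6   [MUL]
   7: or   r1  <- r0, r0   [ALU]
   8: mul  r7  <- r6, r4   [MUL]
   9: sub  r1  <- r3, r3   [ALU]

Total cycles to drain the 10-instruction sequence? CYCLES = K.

CYCLES = 6

#0 head=0: and.ALU i0 RAW r0
#1 head=1: st.MEM+xor.ALU i1+i2 pair
#2 head=3: blt.BR+st.MEM i3+i4 pair
#3 head=5: beq.BR i5 no-port BR/MUL
#4 head=6: mul.MUL+or.ALU i6+i7 pair
#5 head=8: mul.MUL+sub.ALU i8+i9 pair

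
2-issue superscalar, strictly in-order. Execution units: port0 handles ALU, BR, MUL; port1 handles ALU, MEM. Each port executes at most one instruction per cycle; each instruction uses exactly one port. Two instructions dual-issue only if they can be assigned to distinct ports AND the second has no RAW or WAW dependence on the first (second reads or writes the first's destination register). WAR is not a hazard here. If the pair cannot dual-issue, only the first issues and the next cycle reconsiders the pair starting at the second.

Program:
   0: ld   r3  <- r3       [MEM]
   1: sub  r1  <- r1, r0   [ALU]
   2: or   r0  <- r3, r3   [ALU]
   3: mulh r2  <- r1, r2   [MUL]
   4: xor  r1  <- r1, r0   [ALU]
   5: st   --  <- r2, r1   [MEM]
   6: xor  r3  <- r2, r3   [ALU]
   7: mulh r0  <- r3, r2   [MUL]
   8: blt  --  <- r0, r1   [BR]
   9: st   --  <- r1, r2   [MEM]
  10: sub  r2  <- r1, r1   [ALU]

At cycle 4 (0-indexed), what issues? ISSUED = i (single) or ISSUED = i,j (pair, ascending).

[0] i0&i1  ld/sub  -- pair
[1] i2&i3  or/mulh  -- pair
[2] i4  xor  -- RAW r1
[3] i5&i6  st/xor  -- pair
[4] i7  mulh  -- no-port MUL/BR
[5] i8&i9  blt/st  -- pair
[6] i10  sub  -- tail

ISSUED = 7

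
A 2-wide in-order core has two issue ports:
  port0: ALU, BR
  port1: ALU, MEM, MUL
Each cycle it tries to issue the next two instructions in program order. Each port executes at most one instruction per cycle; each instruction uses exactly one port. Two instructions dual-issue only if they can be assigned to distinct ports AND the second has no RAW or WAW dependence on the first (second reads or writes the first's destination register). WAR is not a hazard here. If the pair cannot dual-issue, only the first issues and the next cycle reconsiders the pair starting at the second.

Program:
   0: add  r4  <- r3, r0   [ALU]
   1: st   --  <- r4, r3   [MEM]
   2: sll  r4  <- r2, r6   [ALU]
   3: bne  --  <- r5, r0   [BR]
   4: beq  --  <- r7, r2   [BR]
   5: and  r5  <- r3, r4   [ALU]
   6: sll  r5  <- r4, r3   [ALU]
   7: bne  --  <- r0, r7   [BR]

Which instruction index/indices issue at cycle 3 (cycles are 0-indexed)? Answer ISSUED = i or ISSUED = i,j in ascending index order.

  cy0 -> i0 (add.ALU) RAW r4
  cy1 -> i1/i2 (st.MEM;sll.ALU) dual
  cy2 -> i3 (bne.BR) no-port BR/BR
  cy3 -> i4/i5 (beq.BR;and.ALU) dual
  cy4 -> i6/i7 (sll.ALU;bne.BR) dual

ISSUED = 4,5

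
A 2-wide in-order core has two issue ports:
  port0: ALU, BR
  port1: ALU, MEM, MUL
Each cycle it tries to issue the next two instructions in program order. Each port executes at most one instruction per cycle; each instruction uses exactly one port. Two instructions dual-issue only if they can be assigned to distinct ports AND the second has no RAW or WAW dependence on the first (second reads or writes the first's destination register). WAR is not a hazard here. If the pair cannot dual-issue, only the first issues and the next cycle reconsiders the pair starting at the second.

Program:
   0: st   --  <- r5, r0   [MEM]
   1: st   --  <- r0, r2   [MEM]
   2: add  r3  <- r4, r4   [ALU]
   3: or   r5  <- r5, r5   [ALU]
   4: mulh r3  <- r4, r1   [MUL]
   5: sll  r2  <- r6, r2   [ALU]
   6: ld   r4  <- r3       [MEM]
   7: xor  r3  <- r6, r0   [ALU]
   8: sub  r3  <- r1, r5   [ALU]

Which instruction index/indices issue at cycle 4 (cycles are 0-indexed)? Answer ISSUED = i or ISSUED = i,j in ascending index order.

[0] i0  st.MEM  -- no-port MEM/MEM
[1] i1/i2  st.MEM add.ALU  -- dual
[2] i3/i4  or.ALU mulh.MUL  -- dual
[3] i5/i6  sll.ALU ld.MEM  -- dual
[4] i7  xor.ALU  -- WAW r3
[5] i8  sub.ALU  -- tail

ISSUED = 7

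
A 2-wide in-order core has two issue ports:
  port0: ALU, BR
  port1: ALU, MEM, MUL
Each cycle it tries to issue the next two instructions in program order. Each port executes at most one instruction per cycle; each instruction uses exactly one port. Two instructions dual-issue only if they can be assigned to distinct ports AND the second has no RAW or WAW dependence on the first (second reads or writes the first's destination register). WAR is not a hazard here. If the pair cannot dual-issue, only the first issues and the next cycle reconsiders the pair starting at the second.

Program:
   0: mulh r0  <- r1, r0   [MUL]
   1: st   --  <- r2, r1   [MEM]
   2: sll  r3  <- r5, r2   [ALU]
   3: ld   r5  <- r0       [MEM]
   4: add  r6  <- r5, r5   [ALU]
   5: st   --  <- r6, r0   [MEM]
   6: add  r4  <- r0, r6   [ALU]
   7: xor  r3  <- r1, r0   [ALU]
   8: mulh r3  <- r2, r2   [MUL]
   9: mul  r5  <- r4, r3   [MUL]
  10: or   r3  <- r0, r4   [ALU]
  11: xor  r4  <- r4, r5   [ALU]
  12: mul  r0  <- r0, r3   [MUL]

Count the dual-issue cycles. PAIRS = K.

PAIRS = 4

  cy0 -> i0 (mulh) no-port MUL/MEM
  cy1 -> i1&i2 (st sll) dual
  cy2 -> i3 (ld) RAW r5
  cy3 -> i4 (add) RAW r6
  cy4 -> i5&i6 (st add) dual
  cy5 -> i7 (xor) WAW r3
  cy6 -> i8 (mulh) no-port MUL/MUL
  cy7 -> i9&i10 (mul or) dual
  cy8 -> i11&i12 (xor mul) dual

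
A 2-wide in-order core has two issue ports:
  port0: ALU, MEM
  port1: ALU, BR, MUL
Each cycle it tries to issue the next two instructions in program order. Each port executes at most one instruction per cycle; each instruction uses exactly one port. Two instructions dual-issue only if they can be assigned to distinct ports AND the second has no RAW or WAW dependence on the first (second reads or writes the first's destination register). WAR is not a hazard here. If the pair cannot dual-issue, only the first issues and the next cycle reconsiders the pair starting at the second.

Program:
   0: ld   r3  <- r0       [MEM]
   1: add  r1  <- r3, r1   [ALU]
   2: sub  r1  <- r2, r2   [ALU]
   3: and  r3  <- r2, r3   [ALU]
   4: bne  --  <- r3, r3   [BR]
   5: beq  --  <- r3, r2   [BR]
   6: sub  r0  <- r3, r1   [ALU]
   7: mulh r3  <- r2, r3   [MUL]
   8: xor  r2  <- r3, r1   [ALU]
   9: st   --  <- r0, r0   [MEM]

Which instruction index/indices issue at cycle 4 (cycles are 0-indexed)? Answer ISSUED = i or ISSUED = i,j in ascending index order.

ISSUED = 5,6

t=0 i0:ld ; RAW r3
t=1 i1:add ; WAW r1
t=2 i2+i3:sub;and ; pair
t=3 i4:bne ; no-port BR/BR
t=4 i5+i6:beq;sub ; pair
t=5 i7:mulh ; RAW r3
t=6 i8+i9:xor;st ; pair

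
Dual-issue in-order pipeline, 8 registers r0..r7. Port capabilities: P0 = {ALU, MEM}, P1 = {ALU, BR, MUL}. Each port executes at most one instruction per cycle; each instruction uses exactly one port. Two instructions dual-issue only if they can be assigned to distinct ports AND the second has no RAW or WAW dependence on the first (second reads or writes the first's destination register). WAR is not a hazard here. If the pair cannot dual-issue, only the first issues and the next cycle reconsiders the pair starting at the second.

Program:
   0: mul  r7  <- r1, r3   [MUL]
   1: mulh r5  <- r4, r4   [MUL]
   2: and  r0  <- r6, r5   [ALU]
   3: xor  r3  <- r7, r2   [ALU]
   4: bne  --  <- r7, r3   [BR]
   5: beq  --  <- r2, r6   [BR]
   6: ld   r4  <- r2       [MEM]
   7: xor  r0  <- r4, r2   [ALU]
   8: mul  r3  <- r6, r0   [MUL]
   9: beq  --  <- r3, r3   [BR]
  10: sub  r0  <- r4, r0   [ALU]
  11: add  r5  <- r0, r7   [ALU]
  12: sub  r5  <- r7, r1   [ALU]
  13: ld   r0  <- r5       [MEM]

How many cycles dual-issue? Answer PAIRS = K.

PAIRS = 3

0. mul @i0  | no-port MUL/MUL
1. mulh @i1  | RAW r5
2. and+xor @i2/i3  | pair
3. bne @i4  | no-port BR/BR
4. beq+ld @i5/i6  | pair
5. xor @i7  | RAW r0
6. mul @i8  | no-port MUL/BR
7. beq+sub @i9/i10  | pair
8. add @i11  | WAW r5
9. sub @i12  | RAW r5
10. ld @i13  | tail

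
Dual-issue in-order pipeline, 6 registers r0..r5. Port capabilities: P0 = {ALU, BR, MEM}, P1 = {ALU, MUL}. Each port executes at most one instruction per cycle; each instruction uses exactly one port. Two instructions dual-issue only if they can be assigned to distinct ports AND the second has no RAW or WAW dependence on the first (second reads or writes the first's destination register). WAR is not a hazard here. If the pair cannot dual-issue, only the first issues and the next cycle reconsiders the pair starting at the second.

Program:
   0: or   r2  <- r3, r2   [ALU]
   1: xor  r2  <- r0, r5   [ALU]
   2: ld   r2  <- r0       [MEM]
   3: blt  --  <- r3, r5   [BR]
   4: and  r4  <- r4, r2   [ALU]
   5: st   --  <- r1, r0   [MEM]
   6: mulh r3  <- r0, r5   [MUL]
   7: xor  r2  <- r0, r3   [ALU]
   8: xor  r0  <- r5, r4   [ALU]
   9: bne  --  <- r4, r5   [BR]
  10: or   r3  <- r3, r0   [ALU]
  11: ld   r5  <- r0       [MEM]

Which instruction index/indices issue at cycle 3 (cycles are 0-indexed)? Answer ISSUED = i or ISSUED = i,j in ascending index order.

ISSUED = 3,4

0. or.ALU @i0  | WAW r2
1. xor.ALU @i1  | WAW r2
2. ld.MEM @i2  | no-port MEM/BR
3. blt.BR and.ALU @i3+i4  | 2-wide
4. st.MEM mulh.MUL @i5+i6  | 2-wide
5. xor.ALU xor.ALU @i7+i8  | 2-wide
6. bne.BR or.ALU @i9+i10  | 2-wide
7. ld.MEM @i11  | tail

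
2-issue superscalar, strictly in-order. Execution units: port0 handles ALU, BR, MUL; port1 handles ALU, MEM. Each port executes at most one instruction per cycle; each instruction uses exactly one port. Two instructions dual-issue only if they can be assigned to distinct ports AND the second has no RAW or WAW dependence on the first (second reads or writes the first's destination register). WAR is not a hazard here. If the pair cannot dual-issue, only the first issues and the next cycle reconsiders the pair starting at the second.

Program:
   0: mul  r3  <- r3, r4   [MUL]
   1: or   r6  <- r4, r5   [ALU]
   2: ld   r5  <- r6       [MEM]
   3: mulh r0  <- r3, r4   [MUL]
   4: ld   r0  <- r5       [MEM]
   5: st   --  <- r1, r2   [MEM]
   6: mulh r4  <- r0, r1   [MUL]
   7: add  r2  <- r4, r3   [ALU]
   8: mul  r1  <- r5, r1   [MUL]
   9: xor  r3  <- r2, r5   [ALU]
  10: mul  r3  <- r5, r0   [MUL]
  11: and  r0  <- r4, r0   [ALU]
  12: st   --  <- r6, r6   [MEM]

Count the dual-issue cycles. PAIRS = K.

[0] i0+i1  mul.MUL/or.ALU  -- dual
[1] i2+i3  ld.MEM/mulh.MUL  -- dual
[2] i4  ld.MEM  -- no-port MEM/MEM
[3] i5+i6  st.MEM/mulh.MUL  -- dual
[4] i7+i8  add.ALU/mul.MUL  -- dual
[5] i9  xor.ALU  -- WAW r3
[6] i10+i11  mul.MUL/and.ALU  -- dual
[7] i12  st.MEM  -- tail

PAIRS = 5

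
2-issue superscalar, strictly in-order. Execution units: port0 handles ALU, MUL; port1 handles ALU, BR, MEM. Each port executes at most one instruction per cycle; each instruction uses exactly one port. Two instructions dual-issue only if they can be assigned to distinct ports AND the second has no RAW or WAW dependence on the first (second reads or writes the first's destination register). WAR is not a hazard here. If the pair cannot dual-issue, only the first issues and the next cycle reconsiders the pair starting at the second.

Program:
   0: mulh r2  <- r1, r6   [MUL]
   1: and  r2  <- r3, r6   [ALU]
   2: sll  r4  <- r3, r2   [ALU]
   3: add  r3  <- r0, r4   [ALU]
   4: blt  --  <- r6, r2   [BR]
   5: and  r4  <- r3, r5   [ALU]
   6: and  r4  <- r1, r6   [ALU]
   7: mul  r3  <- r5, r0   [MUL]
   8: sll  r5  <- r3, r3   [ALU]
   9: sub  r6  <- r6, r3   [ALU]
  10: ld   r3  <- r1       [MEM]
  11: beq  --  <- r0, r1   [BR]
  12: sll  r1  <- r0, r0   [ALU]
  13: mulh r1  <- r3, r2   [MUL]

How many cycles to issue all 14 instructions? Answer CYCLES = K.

t=0 i0:mulh ; WAW r2
t=1 i1:and ; RAW r2
t=2 i2:sll ; RAW r4
t=3 i3/i4:add;blt ; dual
t=4 i5:and ; WAW r4
t=5 i6/i7:and;mul ; dual
t=6 i8/i9:sll;sub ; dual
t=7 i10:ld ; no-port MEM/BR
t=8 i11/i12:beq;sll ; dual
t=9 i13:mulh ; tail

CYCLES = 10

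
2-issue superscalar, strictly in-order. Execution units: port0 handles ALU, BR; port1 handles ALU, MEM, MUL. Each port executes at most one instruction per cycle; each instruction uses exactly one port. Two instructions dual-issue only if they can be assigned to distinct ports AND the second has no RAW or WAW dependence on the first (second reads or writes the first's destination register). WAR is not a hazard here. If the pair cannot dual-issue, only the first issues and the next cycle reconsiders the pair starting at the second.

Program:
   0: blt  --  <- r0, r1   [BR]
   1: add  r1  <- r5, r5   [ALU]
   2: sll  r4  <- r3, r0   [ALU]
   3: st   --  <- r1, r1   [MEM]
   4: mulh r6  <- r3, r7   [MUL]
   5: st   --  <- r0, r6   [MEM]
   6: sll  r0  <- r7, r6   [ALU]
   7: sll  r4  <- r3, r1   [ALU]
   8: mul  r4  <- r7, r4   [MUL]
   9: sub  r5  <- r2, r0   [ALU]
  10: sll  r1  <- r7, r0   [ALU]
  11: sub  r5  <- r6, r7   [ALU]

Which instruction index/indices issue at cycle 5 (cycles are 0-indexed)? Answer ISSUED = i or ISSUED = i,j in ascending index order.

ISSUED = 8,9

c0: i0&i1 blt.BR add.ALU  pair
c1: i2&i3 sll.ALU st.MEM  pair
c2: i4 mulh.MUL  no-port MUL/MEM
c3: i5&i6 st.MEM sll.ALU  pair
c4: i7 sll.ALU  RAW+WAW r4
c5: i8&i9 mul.MUL sub.ALU  pair
c6: i10&i11 sll.ALU sub.ALU  pair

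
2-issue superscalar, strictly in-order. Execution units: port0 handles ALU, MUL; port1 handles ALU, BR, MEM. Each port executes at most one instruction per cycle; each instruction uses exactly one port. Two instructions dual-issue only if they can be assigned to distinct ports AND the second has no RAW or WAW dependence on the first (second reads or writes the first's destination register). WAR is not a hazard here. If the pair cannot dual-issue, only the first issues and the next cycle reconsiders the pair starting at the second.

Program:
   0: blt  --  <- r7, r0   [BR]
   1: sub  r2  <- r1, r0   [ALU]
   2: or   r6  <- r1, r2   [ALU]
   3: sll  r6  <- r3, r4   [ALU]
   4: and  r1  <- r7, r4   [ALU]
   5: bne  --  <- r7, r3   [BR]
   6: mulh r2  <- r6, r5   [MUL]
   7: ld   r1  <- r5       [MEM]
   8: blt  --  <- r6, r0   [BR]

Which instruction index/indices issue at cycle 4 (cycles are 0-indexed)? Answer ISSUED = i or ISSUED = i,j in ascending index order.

t=0 i0/i1:blt.BR+sub.ALU ; pair
t=1 i2:or.ALU ; WAW r6
t=2 i3/i4:sll.ALU+and.ALU ; pair
t=3 i5/i6:bne.BR+mulh.MUL ; pair
t=4 i7:ld.MEM ; no-port MEM/BR
t=5 i8:blt.BR ; tail

ISSUED = 7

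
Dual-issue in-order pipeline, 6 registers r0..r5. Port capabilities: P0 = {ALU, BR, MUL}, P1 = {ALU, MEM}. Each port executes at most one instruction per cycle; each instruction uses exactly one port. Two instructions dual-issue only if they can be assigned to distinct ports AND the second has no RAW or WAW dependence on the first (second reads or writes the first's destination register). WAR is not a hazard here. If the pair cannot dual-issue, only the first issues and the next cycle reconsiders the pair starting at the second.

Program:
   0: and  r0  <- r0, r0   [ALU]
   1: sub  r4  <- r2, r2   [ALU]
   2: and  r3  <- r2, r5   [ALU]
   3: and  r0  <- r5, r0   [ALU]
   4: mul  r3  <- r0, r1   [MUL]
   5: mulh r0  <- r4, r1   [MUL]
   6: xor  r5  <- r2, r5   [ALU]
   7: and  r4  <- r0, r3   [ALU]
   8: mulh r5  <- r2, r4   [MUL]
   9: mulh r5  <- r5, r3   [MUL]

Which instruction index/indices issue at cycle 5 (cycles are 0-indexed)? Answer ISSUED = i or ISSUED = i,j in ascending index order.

[0] i0/i1  and sub  -- 2-wide
[1] i2/i3  and and  -- 2-wide
[2] i4  mul  -- no-port MUL/MUL
[3] i5/i6  mulh xor  -- 2-wide
[4] i7  and  -- RAW r4
[5] i8  mulh  -- no-port MUL/MUL
[6] i9  mulh  -- tail

ISSUED = 8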